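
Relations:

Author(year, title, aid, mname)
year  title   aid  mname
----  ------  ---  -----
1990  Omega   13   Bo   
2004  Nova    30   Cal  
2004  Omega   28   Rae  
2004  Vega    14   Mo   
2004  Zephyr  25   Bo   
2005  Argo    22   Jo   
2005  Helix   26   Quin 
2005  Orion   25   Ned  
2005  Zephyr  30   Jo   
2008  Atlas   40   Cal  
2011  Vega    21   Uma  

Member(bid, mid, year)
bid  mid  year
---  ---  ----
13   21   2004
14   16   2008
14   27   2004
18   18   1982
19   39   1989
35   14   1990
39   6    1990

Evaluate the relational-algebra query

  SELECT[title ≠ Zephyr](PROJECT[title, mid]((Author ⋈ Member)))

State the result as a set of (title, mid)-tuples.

{(Atlas, 16), (Nova, 21), (Nova, 27), (Omega, 14), (Omega, 21), (Omega, 27), (Omega, 6), (Vega, 21), (Vega, 27)}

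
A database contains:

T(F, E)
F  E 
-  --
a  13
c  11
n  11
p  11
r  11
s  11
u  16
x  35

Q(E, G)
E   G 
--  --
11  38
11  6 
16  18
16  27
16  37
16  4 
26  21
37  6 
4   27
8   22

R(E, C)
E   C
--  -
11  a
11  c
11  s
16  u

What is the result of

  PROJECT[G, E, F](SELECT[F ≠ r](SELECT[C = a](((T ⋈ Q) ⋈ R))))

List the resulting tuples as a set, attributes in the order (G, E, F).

{(38, 11, c), (38, 11, n), (38, 11, p), (38, 11, s), (6, 11, c), (6, 11, n), (6, 11, p), (6, 11, s)}

Natural join on E: {(c, 11, 38), (c, 11, 6), (n, 11, 38), (n, 11, 6), (p, 11, 38), (p, 11, 6), (r, 11, 38), (r, 11, 6), (s, 11, 38), (s, 11, 6), (u, 16, 18), (u, 16, 27), (u, 16, 37), (u, 16, 4)}
Natural join on E: {(c, 11, 38, a), (c, 11, 38, c), (c, 11, 38, s), (c, 11, 6, a), (c, 11, 6, c), (c, 11, 6, s), (n, 11, 38, a), (n, 11, 38, c), (n, 11, 38, s), (n, 11, 6, a), (n, 11, 6, c), (n, 11, 6, s), (p, 11, 38, a), (p, 11, 38, c), (p, 11, 38, s), (p, 11, 6, a), (p, 11, 6, c), (p, 11, 6, s), (r, 11, 38, a), (r, 11, 38, c), (r, 11, 38, s), (r, 11, 6, a), (r, 11, 6, c), (r, 11, 6, s), (s, 11, 38, a), (s, 11, 38, c), (s, 11, 38, s), (s, 11, 6, a), (s, 11, 6, c), (s, 11, 6, s), (u, 16, 18, u), (u, 16, 27, u), (u, 16, 37, u), (u, 16, 4, u)}
Apply σ_{C = a}; surviving tuples: {(c, 11, 38, a), (c, 11, 6, a), (n, 11, 38, a), (n, 11, 6, a), (p, 11, 38, a), (p, 11, 6, a), (r, 11, 38, a), (r, 11, 6, a), (s, 11, 38, a), (s, 11, 6, a)}
Apply σ_{F ≠ r}; surviving tuples: {(c, 11, 38, a), (c, 11, 6, a), (n, 11, 38, a), (n, 11, 6, a), (p, 11, 38, a), (p, 11, 6, a), (s, 11, 38, a), (s, 11, 6, a)}
π_{G, E, F} gives {(38, 11, c), (38, 11, n), (38, 11, p), (38, 11, s), (6, 11, c), (6, 11, n), (6, 11, p), (6, 11, s)}.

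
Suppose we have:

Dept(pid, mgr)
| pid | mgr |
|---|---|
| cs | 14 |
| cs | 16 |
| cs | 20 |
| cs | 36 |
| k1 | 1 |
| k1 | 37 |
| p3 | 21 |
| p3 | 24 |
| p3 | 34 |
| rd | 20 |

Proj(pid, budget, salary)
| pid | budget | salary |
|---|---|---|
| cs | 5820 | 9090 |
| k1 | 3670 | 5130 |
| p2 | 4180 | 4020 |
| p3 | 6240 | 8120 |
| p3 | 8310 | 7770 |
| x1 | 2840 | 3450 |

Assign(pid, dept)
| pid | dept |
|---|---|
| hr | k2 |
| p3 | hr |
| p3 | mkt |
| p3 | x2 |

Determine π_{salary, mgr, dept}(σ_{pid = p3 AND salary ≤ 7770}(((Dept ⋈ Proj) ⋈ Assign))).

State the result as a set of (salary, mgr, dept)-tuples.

{(7770, 21, hr), (7770, 21, mkt), (7770, 21, x2), (7770, 24, hr), (7770, 24, mkt), (7770, 24, x2), (7770, 34, hr), (7770, 34, mkt), (7770, 34, x2)}

Joining Dept and Proj on pid yields {(cs, 14, 5820, 9090), (cs, 16, 5820, 9090), (cs, 20, 5820, 9090), (cs, 36, 5820, 9090), (k1, 1, 3670, 5130), (k1, 37, 3670, 5130), (p3, 21, 6240, 8120), (p3, 21, 8310, 7770), (p3, 24, 6240, 8120), (p3, 24, 8310, 7770), (p3, 34, 6240, 8120), (p3, 34, 8310, 7770)}.
Joining (Dept ⋈ Proj) and Assign on pid yields {(p3, 21, 6240, 8120, hr), (p3, 21, 6240, 8120, mkt), (p3, 21, 6240, 8120, x2), (p3, 21, 8310, 7770, hr), (p3, 21, 8310, 7770, mkt), (p3, 21, 8310, 7770, x2), (p3, 24, 6240, 8120, hr), (p3, 24, 6240, 8120, mkt), (p3, 24, 6240, 8120, x2), (p3, 24, 8310, 7770, hr), (p3, 24, 8310, 7770, mkt), (p3, 24, 8310, 7770, x2), (p3, 34, 6240, 8120, hr), (p3, 34, 6240, 8120, mkt), (p3, 34, 6240, 8120, x2), (p3, 34, 8310, 7770, hr), (p3, 34, 8310, 7770, mkt), (p3, 34, 8310, 7770, x2)}.
Filtering on pid = p3 AND salary ≤ 7770 leaves {(p3, 21, 8310, 7770, hr), (p3, 21, 8310, 7770, mkt), (p3, 21, 8310, 7770, x2), (p3, 24, 8310, 7770, hr), (p3, 24, 8310, 7770, mkt), (p3, 24, 8310, 7770, x2), (p3, 34, 8310, 7770, hr), (p3, 34, 8310, 7770, mkt), (p3, 34, 8310, 7770, x2)}.
Keep only column(s) salary, mgr, dept: {(7770, 21, hr), (7770, 21, mkt), (7770, 21, x2), (7770, 24, hr), (7770, 24, mkt), (7770, 24, x2), (7770, 34, hr), (7770, 34, mkt), (7770, 34, x2)}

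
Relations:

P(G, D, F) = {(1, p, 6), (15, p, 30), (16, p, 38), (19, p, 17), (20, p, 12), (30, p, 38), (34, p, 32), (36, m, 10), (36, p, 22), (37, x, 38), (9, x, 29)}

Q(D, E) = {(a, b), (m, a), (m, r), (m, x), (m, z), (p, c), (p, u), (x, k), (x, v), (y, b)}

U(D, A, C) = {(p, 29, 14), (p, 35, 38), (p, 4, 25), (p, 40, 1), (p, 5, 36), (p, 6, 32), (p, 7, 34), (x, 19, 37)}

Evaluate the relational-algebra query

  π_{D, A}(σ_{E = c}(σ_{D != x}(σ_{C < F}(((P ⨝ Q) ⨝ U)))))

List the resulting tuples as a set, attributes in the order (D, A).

{(p, 29), (p, 4), (p, 40), (p, 5), (p, 6), (p, 7)}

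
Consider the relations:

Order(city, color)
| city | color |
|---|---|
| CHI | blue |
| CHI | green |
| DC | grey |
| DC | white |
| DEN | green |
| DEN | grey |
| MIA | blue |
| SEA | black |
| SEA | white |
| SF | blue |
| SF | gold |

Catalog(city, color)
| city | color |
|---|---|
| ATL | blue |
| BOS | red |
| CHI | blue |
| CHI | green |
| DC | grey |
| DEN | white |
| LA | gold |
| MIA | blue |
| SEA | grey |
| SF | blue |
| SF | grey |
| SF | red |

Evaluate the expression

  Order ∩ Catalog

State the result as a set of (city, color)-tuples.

{(CHI, blue), (CHI, green), (DC, grey), (MIA, blue), (SF, blue)}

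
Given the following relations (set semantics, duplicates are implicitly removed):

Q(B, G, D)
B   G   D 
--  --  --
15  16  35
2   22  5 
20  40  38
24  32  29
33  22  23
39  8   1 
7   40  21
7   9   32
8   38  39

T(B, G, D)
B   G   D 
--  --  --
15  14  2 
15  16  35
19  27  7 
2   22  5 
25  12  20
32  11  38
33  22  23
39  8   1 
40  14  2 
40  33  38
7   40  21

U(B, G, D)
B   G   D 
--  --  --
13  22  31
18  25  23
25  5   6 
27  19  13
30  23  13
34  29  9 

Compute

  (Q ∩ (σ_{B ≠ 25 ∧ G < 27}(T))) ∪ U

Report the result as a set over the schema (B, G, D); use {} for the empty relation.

Apply σ_{B ≠ 25 ∧ G < 27}; surviving tuples: {(15, 14, 2), (15, 16, 35), (2, 22, 5), (32, 11, 38), (33, 22, 23), (39, 8, 1), (40, 14, 2)}
Set intersection of the two operands is {(15, 16, 35), (2, 22, 5), (33, 22, 23), (39, 8, 1)}.
Set union of the two operands is {(13, 22, 31), (15, 16, 35), (18, 25, 23), (2, 22, 5), (25, 5, 6), (27, 19, 13), (30, 23, 13), (33, 22, 23), (34, 29, 9), (39, 8, 1)}.

{(13, 22, 31), (15, 16, 35), (18, 25, 23), (2, 22, 5), (25, 5, 6), (27, 19, 13), (30, 23, 13), (33, 22, 23), (34, 29, 9), (39, 8, 1)}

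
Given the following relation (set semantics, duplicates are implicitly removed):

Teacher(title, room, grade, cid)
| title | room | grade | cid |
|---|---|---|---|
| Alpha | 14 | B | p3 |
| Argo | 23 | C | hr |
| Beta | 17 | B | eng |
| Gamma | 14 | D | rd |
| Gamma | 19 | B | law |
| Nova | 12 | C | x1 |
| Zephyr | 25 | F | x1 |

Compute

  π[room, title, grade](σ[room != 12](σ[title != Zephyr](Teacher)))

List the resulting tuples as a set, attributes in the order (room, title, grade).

{(14, Alpha, B), (14, Gamma, D), (17, Beta, B), (19, Gamma, B), (23, Argo, C)}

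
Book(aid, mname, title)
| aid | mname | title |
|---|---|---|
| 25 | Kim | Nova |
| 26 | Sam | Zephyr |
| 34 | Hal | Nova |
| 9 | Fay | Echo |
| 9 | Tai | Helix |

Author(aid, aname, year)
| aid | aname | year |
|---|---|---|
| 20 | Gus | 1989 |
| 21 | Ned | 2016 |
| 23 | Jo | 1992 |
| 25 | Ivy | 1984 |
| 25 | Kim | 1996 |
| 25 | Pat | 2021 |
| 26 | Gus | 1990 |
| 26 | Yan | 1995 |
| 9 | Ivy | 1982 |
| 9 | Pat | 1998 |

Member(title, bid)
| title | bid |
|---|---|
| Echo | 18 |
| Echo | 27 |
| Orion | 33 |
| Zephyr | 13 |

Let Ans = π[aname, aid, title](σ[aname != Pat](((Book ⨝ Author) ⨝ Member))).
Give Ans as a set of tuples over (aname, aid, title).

Joining Book and Author on aid yields {(25, Kim, Nova, Ivy, 1984), (25, Kim, Nova, Kim, 1996), (25, Kim, Nova, Pat, 2021), (26, Sam, Zephyr, Gus, 1990), (26, Sam, Zephyr, Yan, 1995), (9, Fay, Echo, Ivy, 1982), (9, Fay, Echo, Pat, 1998), (9, Tai, Helix, Ivy, 1982), (9, Tai, Helix, Pat, 1998)}.
Joining (Book ⨝ Author) and Member on title yields {(26, Sam, Zephyr, Gus, 1990, 13), (26, Sam, Zephyr, Yan, 1995, 13), (9, Fay, Echo, Ivy, 1982, 18), (9, Fay, Echo, Ivy, 1982, 27), (9, Fay, Echo, Pat, 1998, 18), (9, Fay, Echo, Pat, 1998, 27)}.
Selection aname != Pat: {(26, Sam, Zephyr, Gus, 1990, 13), (26, Sam, Zephyr, Yan, 1995, 13), (9, Fay, Echo, Ivy, 1982, 18), (9, Fay, Echo, Ivy, 1982, 27)}
π_{aname, aid, title} gives {(Gus, 26, Zephyr), (Ivy, 9, Echo), (Yan, 26, Zephyr)} (1 duplicate(s) eliminated).

{(Gus, 26, Zephyr), (Ivy, 9, Echo), (Yan, 26, Zephyr)}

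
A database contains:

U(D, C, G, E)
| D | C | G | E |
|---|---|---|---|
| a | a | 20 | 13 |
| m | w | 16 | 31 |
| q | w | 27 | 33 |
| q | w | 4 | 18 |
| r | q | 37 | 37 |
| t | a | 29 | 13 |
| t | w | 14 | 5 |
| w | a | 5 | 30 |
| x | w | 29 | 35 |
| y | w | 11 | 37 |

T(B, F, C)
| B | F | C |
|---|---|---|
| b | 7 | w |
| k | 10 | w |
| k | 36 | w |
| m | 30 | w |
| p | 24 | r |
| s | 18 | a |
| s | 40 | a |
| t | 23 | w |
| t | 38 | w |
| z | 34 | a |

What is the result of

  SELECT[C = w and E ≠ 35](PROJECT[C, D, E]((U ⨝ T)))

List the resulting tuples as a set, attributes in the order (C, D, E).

Joining U and T on C yields {(a, a, 20, 13, s, 18), (a, a, 20, 13, s, 40), (a, a, 20, 13, z, 34), (m, w, 16, 31, b, 7), (m, w, 16, 31, k, 10), (m, w, 16, 31, k, 36), (m, w, 16, 31, m, 30), (m, w, 16, 31, t, 23), (m, w, 16, 31, t, 38), (q, w, 27, 33, b, 7), (q, w, 27, 33, k, 10), (q, w, 27, 33, k, 36), (q, w, 27, 33, m, 30), (q, w, 27, 33, t, 23), (q, w, 27, 33, t, 38), (q, w, 4, 18, b, 7), (q, w, 4, 18, k, 10), (q, w, 4, 18, k, 36), (q, w, 4, 18, m, 30), (q, w, 4, 18, t, 23), (q, w, 4, 18, t, 38), (t, a, 29, 13, s, 18), (t, a, 29, 13, s, 40), (t, a, 29, 13, z, 34), (t, w, 14, 5, b, 7), (t, w, 14, 5, k, 10), (t, w, 14, 5, k, 36), (t, w, 14, 5, m, 30), (t, w, 14, 5, t, 23), (t, w, 14, 5, t, 38), (w, a, 5, 30, s, 18), (w, a, 5, 30, s, 40), (w, a, 5, 30, z, 34), (x, w, 29, 35, b, 7), (x, w, 29, 35, k, 10), (x, w, 29, 35, k, 36), (x, w, 29, 35, m, 30), (x, w, 29, 35, t, 23), (x, w, 29, 35, t, 38), (y, w, 11, 37, b, 7), (y, w, 11, 37, k, 10), (y, w, 11, 37, k, 36), (y, w, 11, 37, m, 30), (y, w, 11, 37, t, 23), (y, w, 11, 37, t, 38)}.
Keep only column(s) C, D, E (36 duplicate(s) eliminated): {(a, a, 13), (a, t, 13), (a, w, 30), (w, m, 31), (w, q, 18), (w, q, 33), (w, t, 5), (w, x, 35), (w, y, 37)}
Apply σ_{C = w and E ≠ 35}; surviving tuples: {(w, m, 31), (w, q, 18), (w, q, 33), (w, t, 5), (w, y, 37)}

{(w, m, 31), (w, q, 18), (w, q, 33), (w, t, 5), (w, y, 37)}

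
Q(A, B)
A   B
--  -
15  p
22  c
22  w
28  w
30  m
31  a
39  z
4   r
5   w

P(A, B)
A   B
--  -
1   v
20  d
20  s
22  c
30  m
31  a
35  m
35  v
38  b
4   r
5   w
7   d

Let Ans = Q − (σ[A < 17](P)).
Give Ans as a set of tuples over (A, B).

Apply σ_{A < 17}; surviving tuples: {(1, v), (4, r), (5, w), (7, d)}
Difference: {(15, p), (22, c), (22, w), (28, w), (30, m), (31, a), (39, z), (4, r), (5, w)} with {(1, v), (4, r), (5, w), (7, d)} → {(15, p), (22, c), (22, w), (28, w), (30, m), (31, a), (39, z)}

{(15, p), (22, c), (22, w), (28, w), (30, m), (31, a), (39, z)}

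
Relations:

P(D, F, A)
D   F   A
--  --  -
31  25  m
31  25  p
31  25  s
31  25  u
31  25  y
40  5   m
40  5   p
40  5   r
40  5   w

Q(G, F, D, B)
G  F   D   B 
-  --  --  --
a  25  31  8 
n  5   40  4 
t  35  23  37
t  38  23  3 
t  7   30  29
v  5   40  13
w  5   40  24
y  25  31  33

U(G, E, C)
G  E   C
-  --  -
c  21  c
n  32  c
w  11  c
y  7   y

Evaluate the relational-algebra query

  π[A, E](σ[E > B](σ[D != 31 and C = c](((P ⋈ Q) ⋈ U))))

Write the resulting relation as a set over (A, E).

Joining P and Q on D, F yields {(31, 25, m, a, 8), (31, 25, m, y, 33), (31, 25, p, a, 8), (31, 25, p, y, 33), (31, 25, s, a, 8), (31, 25, s, y, 33), (31, 25, u, a, 8), (31, 25, u, y, 33), (31, 25, y, a, 8), (31, 25, y, y, 33), (40, 5, m, n, 4), (40, 5, m, v, 13), (40, 5, m, w, 24), (40, 5, p, n, 4), (40, 5, p, v, 13), (40, 5, p, w, 24), (40, 5, r, n, 4), (40, 5, r, v, 13), (40, 5, r, w, 24), (40, 5, w, n, 4), (40, 5, w, v, 13), (40, 5, w, w, 24)}.
Joining (P ⋈ Q) and U on G yields {(31, 25, m, y, 33, 7, y), (31, 25, p, y, 33, 7, y), (31, 25, s, y, 33, 7, y), (31, 25, u, y, 33, 7, y), (31, 25, y, y, 33, 7, y), (40, 5, m, n, 4, 32, c), (40, 5, m, w, 24, 11, c), (40, 5, p, n, 4, 32, c), (40, 5, p, w, 24, 11, c), (40, 5, r, n, 4, 32, c), (40, 5, r, w, 24, 11, c), (40, 5, w, n, 4, 32, c), (40, 5, w, w, 24, 11, c)}.
Apply σ_{D != 31 and C = c}; surviving tuples: {(40, 5, m, n, 4, 32, c), (40, 5, m, w, 24, 11, c), (40, 5, p, n, 4, 32, c), (40, 5, p, w, 24, 11, c), (40, 5, r, n, 4, 32, c), (40, 5, r, w, 24, 11, c), (40, 5, w, n, 4, 32, c), (40, 5, w, w, 24, 11, c)}
Apply σ_{E > B}; surviving tuples: {(40, 5, m, n, 4, 32, c), (40, 5, p, n, 4, 32, c), (40, 5, r, n, 4, 32, c), (40, 5, w, n, 4, 32, c)}
π_{A, E} gives {(m, 32), (p, 32), (r, 32), (w, 32)}.

{(m, 32), (p, 32), (r, 32), (w, 32)}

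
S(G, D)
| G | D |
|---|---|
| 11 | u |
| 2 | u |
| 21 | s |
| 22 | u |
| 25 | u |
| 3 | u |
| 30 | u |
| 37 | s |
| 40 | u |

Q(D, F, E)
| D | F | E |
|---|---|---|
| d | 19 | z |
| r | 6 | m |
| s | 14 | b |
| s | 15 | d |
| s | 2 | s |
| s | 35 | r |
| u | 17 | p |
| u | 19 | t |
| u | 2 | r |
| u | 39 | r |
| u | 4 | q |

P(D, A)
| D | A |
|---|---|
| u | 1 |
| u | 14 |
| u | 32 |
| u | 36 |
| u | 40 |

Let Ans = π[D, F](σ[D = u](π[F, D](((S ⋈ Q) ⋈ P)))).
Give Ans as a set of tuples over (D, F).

Joining S and Q on D yields {(11, u, 17, p), (11, u, 19, t), (11, u, 2, r), (11, u, 39, r), (11, u, 4, q), (2, u, 17, p), (2, u, 19, t), (2, u, 2, r), (2, u, 39, r), (2, u, 4, q), (21, s, 14, b), (21, s, 15, d), (21, s, 2, s), (21, s, 35, r), (22, u, 17, p), (22, u, 19, t), (22, u, 2, r), (22, u, 39, r), (22, u, 4, q), (25, u, 17, p), (25, u, 19, t), (25, u, 2, r), (25, u, 39, r), (25, u, 4, q), (3, u, 17, p), (3, u, 19, t), (3, u, 2, r), (3, u, 39, r), (3, u, 4, q), (30, u, 17, p), (30, u, 19, t), (30, u, 2, r), (30, u, 39, r), (30, u, 4, q), (37, s, 14, b), (37, s, 15, d), (37, s, 2, s), (37, s, 35, r), (40, u, 17, p), (40, u, 19, t), (40, u, 2, r), (40, u, 39, r), (40, u, 4, q)}.
Joining (S ⋈ Q) and P on D yields {(11, u, 17, p, 1), (11, u, 17, p, 14), (11, u, 17, p, 32), (11, u, 17, p, 36), (11, u, 17, p, 40), (11, u, 19, t, 1), (11, u, 19, t, 14), (11, u, 19, t, 32), (11, u, 19, t, 36), (11, u, 19, t, 40), (11, u, 2, r, 1), (11, u, 2, r, 14), (11, u, 2, r, 32), (11, u, 2, r, 36), (11, u, 2, r, 40), (11, u, 39, r, 1), (11, u, 39, r, 14), (11, u, 39, r, 32), (11, u, 39, r, 36), (11, u, 39, r, 40), (11, u, 4, q, 1), (11, u, 4, q, 14), (11, u, 4, q, 32), (11, u, 4, q, 36), (11, u, 4, q, 40), (2, u, 17, p, 1), (2, u, 17, p, 14), (2, u, 17, p, 32), (2, u, 17, p, 36), (2, u, 17, p, 40), (2, u, 19, t, 1), (2, u, 19, t, 14), (2, u, 19, t, 32), (2, u, 19, t, 36), (2, u, 19, t, 40), (2, u, 2, r, 1), (2, u, 2, r, 14), (2, u, 2, r, 32), (2, u, 2, r, 36), (2, u, 2, r, 40), (2, u, 39, r, 1), (2, u, 39, r, 14), (2, u, 39, r, 32), (2, u, 39, r, 36), (2, u, 39, r, 40), (2, u, 4, q, 1), (2, u, 4, q, 14), (2, u, 4, q, 32), (2, u, 4, q, 36), (2, u, 4, q, 40), (22, u, 17, p, 1), (22, u, 17, p, 14), (22, u, 17, p, 32), (22, u, 17, p, 36), (22, u, 17, p, 40), (22, u, 19, t, 1), (22, u, 19, t, 14), (22, u, 19, t, 32), (22, u, 19, t, 36), (22, u, 19, t, 40), (22, u, 2, r, 1), (22, u, 2, r, 14), (22, u, 2, r, 32), (22, u, 2, r, 36), (22, u, 2, r, 40), (22, u, 39, r, 1), (22, u, 39, r, 14), (22, u, 39, r, 32), (22, u, 39, r, 36), (22, u, 39, r, 40), (22, u, 4, q, 1), (22, u, 4, q, 14), (22, u, 4, q, 32), (22, u, 4, q, 36), (22, u, 4, q, 40), (25, u, 17, p, 1), (25, u, 17, p, 14), (25, u, 17, p, 32), (25, u, 17, p, 36), (25, u, 17, p, 40), (25, u, 19, t, 1), (25, u, 19, t, 14), (25, u, 19, t, 32), (25, u, 19, t, 36), (25, u, 19, t, 40), (25, u, 2, r, 1), (25, u, 2, r, 14), (25, u, 2, r, 32), (25, u, 2, r, 36), (25, u, 2, r, 40), (25, u, 39, r, 1), (25, u, 39, r, 14), (25, u, 39, r, 32), (25, u, 39, r, 36), (25, u, 39, r, 40), (25, u, 4, q, 1), (25, u, 4, q, 14), (25, u, 4, q, 32), (25, u, 4, q, 36), (25, u, 4, q, 40), (3, u, 17, p, 1), (3, u, 17, p, 14), (3, u, 17, p, 32), (3, u, 17, p, 36), (3, u, 17, p, 40), (3, u, 19, t, 1), (3, u, 19, t, 14), (3, u, 19, t, 32), (3, u, 19, t, 36), (3, u, 19, t, 40), (3, u, 2, r, 1), (3, u, 2, r, 14), (3, u, 2, r, 32), (3, u, 2, r, 36), (3, u, 2, r, 40), (3, u, 39, r, 1), (3, u, 39, r, 14), (3, u, 39, r, 32), (3, u, 39, r, 36), (3, u, 39, r, 40), (3, u, 4, q, 1), (3, u, 4, q, 14), (3, u, 4, q, 32), (3, u, 4, q, 36), (3, u, 4, q, 40), (30, u, 17, p, 1), (30, u, 17, p, 14), (30, u, 17, p, 32), (30, u, 17, p, 36), (30, u, 17, p, 40), (30, u, 19, t, 1), (30, u, 19, t, 14), (30, u, 19, t, 32), (30, u, 19, t, 36), (30, u, 19, t, 40), (30, u, 2, r, 1), (30, u, 2, r, 14), (30, u, 2, r, 32), (30, u, 2, r, 36), (30, u, 2, r, 40), (30, u, 39, r, 1), (30, u, 39, r, 14), (30, u, 39, r, 32), (30, u, 39, r, 36), (30, u, 39, r, 40), (30, u, 4, q, 1), (30, u, 4, q, 14), (30, u, 4, q, 32), (30, u, 4, q, 36), (30, u, 4, q, 40), (40, u, 17, p, 1), (40, u, 17, p, 14), (40, u, 17, p, 32), (40, u, 17, p, 36), (40, u, 17, p, 40), (40, u, 19, t, 1), (40, u, 19, t, 14), (40, u, 19, t, 32), (40, u, 19, t, 36), (40, u, 19, t, 40), (40, u, 2, r, 1), (40, u, 2, r, 14), (40, u, 2, r, 32), (40, u, 2, r, 36), (40, u, 2, r, 40), (40, u, 39, r, 1), (40, u, 39, r, 14), (40, u, 39, r, 32), (40, u, 39, r, 36), (40, u, 39, r, 40), (40, u, 4, q, 1), (40, u, 4, q, 14), (40, u, 4, q, 32), (40, u, 4, q, 36), (40, u, 4, q, 40)}.
Projecting to F, D (170 duplicate(s) eliminated): {(17, u), (19, u), (2, u), (39, u), (4, u)}
Apply σ_{D = u}; surviving tuples: {(17, u), (19, u), (2, u), (39, u), (4, u)}
Projecting to D, F: {(u, 17), (u, 19), (u, 2), (u, 39), (u, 4)}

{(u, 17), (u, 19), (u, 2), (u, 39), (u, 4)}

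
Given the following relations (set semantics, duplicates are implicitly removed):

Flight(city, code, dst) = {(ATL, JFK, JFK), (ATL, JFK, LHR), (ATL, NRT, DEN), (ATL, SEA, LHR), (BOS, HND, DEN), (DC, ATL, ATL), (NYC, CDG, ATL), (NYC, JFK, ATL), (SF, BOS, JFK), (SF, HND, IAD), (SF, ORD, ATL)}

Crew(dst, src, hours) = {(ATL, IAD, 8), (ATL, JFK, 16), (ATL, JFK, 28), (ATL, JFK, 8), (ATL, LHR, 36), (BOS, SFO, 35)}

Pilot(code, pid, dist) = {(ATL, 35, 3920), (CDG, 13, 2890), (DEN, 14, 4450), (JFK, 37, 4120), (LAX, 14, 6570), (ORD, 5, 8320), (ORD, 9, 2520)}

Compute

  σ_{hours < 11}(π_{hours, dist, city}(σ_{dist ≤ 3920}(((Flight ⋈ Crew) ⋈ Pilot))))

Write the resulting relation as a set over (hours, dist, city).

Flight ⋈ Crew (natural join on dst): {(DC, ATL, ATL, IAD, 8), (DC, ATL, ATL, JFK, 16), (DC, ATL, ATL, JFK, 28), (DC, ATL, ATL, JFK, 8), (DC, ATL, ATL, LHR, 36), (NYC, CDG, ATL, IAD, 8), (NYC, CDG, ATL, JFK, 16), (NYC, CDG, ATL, JFK, 28), (NYC, CDG, ATL, JFK, 8), (NYC, CDG, ATL, LHR, 36), (NYC, JFK, ATL, IAD, 8), (NYC, JFK, ATL, JFK, 16), (NYC, JFK, ATL, JFK, 28), (NYC, JFK, ATL, JFK, 8), (NYC, JFK, ATL, LHR, 36), (SF, ORD, ATL, IAD, 8), (SF, ORD, ATL, JFK, 16), (SF, ORD, ATL, JFK, 28), (SF, ORD, ATL, JFK, 8), (SF, ORD, ATL, LHR, 36)}
(Flight ⋈ Crew) ⋈ Pilot (natural join on code): {(DC, ATL, ATL, IAD, 8, 35, 3920), (DC, ATL, ATL, JFK, 16, 35, 3920), (DC, ATL, ATL, JFK, 28, 35, 3920), (DC, ATL, ATL, JFK, 8, 35, 3920), (DC, ATL, ATL, LHR, 36, 35, 3920), (NYC, CDG, ATL, IAD, 8, 13, 2890), (NYC, CDG, ATL, JFK, 16, 13, 2890), (NYC, CDG, ATL, JFK, 28, 13, 2890), (NYC, CDG, ATL, JFK, 8, 13, 2890), (NYC, CDG, ATL, LHR, 36, 13, 2890), (NYC, JFK, ATL, IAD, 8, 37, 4120), (NYC, JFK, ATL, JFK, 16, 37, 4120), (NYC, JFK, ATL, JFK, 28, 37, 4120), (NYC, JFK, ATL, JFK, 8, 37, 4120), (NYC, JFK, ATL, LHR, 36, 37, 4120), (SF, ORD, ATL, IAD, 8, 5, 8320), (SF, ORD, ATL, IAD, 8, 9, 2520), (SF, ORD, ATL, JFK, 16, 5, 8320), (SF, ORD, ATL, JFK, 16, 9, 2520), (SF, ORD, ATL, JFK, 28, 5, 8320), (SF, ORD, ATL, JFK, 28, 9, 2520), (SF, ORD, ATL, JFK, 8, 5, 8320), (SF, ORD, ATL, JFK, 8, 9, 2520), (SF, ORD, ATL, LHR, 36, 5, 8320), (SF, ORD, ATL, LHR, 36, 9, 2520)}
σ[dist ≤ 3920]: keep tuples satisfying dist ≤ 3920 → {(DC, ATL, ATL, IAD, 8, 35, 3920), (DC, ATL, ATL, JFK, 16, 35, 3920), (DC, ATL, ATL, JFK, 28, 35, 3920), (DC, ATL, ATL, JFK, 8, 35, 3920), (DC, ATL, ATL, LHR, 36, 35, 3920), (NYC, CDG, ATL, IAD, 8, 13, 2890), (NYC, CDG, ATL, JFK, 16, 13, 2890), (NYC, CDG, ATL, JFK, 28, 13, 2890), (NYC, CDG, ATL, JFK, 8, 13, 2890), (NYC, CDG, ATL, LHR, 36, 13, 2890), (SF, ORD, ATL, IAD, 8, 9, 2520), (SF, ORD, ATL, JFK, 16, 9, 2520), (SF, ORD, ATL, JFK, 28, 9, 2520), (SF, ORD, ATL, JFK, 8, 9, 2520), (SF, ORD, ATL, LHR, 36, 9, 2520)}
Projecting to hours, dist, city (3 duplicate(s) eliminated): {(16, 2520, SF), (16, 2890, NYC), (16, 3920, DC), (28, 2520, SF), (28, 2890, NYC), (28, 3920, DC), (36, 2520, SF), (36, 2890, NYC), (36, 3920, DC), (8, 2520, SF), (8, 2890, NYC), (8, 3920, DC)}
σ[hours < 11]: keep tuples satisfying hours < 11 → {(8, 2520, SF), (8, 2890, NYC), (8, 3920, DC)}

{(8, 2520, SF), (8, 2890, NYC), (8, 3920, DC)}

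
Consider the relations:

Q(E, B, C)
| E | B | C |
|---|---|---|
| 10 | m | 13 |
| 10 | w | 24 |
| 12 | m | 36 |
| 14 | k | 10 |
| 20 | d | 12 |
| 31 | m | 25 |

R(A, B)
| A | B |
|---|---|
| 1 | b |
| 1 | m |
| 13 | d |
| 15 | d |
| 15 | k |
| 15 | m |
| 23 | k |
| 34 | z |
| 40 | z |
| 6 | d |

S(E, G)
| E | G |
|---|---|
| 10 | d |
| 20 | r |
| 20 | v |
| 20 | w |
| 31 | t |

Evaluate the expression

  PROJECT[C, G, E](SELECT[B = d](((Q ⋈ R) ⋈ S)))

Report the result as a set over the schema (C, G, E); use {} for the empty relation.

{(12, r, 20), (12, v, 20), (12, w, 20)}

Natural join on B: {(10, m, 13, 1), (10, m, 13, 15), (12, m, 36, 1), (12, m, 36, 15), (14, k, 10, 15), (14, k, 10, 23), (20, d, 12, 13), (20, d, 12, 15), (20, d, 12, 6), (31, m, 25, 1), (31, m, 25, 15)}
Natural join on E: {(10, m, 13, 1, d), (10, m, 13, 15, d), (20, d, 12, 13, r), (20, d, 12, 13, v), (20, d, 12, 13, w), (20, d, 12, 15, r), (20, d, 12, 15, v), (20, d, 12, 15, w), (20, d, 12, 6, r), (20, d, 12, 6, v), (20, d, 12, 6, w), (31, m, 25, 1, t), (31, m, 25, 15, t)}
σ[B = d]: keep tuples satisfying B = d → {(20, d, 12, 13, r), (20, d, 12, 13, v), (20, d, 12, 13, w), (20, d, 12, 15, r), (20, d, 12, 15, v), (20, d, 12, 15, w), (20, d, 12, 6, r), (20, d, 12, 6, v), (20, d, 12, 6, w)}
Keep only column(s) C, G, E (6 duplicate(s) eliminated): {(12, r, 20), (12, v, 20), (12, w, 20)}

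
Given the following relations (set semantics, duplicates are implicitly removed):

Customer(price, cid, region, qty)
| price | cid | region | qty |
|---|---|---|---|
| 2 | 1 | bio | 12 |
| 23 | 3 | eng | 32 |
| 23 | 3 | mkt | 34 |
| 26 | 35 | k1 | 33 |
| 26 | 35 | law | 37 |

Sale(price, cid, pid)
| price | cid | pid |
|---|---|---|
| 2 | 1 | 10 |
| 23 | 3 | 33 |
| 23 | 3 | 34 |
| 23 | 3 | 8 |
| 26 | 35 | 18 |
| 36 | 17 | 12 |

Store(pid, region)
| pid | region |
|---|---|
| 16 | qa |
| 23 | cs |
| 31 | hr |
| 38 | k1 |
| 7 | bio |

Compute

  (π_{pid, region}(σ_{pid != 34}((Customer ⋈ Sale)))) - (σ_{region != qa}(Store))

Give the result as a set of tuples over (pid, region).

{(10, bio), (18, k1), (18, law), (33, eng), (33, mkt), (8, eng), (8, mkt)}

Natural join on price, cid: {(2, 1, bio, 12, 10), (23, 3, eng, 32, 33), (23, 3, eng, 32, 34), (23, 3, eng, 32, 8), (23, 3, mkt, 34, 33), (23, 3, mkt, 34, 34), (23, 3, mkt, 34, 8), (26, 35, k1, 33, 18), (26, 35, law, 37, 18)}
Apply σ_{pid != 34}; surviving tuples: {(2, 1, bio, 12, 10), (23, 3, eng, 32, 33), (23, 3, eng, 32, 8), (23, 3, mkt, 34, 33), (23, 3, mkt, 34, 8), (26, 35, k1, 33, 18), (26, 35, law, 37, 18)}
π[pid, region]: project onto (pid, region) → {(10, bio), (18, k1), (18, law), (33, eng), (33, mkt), (8, eng), (8, mkt)}
Apply σ_{region != qa}; surviving tuples: {(23, cs), (31, hr), (38, k1), (7, bio)}
Set difference of the two operands is {(10, bio), (18, k1), (18, law), (33, eng), (33, mkt), (8, eng), (8, mkt)}.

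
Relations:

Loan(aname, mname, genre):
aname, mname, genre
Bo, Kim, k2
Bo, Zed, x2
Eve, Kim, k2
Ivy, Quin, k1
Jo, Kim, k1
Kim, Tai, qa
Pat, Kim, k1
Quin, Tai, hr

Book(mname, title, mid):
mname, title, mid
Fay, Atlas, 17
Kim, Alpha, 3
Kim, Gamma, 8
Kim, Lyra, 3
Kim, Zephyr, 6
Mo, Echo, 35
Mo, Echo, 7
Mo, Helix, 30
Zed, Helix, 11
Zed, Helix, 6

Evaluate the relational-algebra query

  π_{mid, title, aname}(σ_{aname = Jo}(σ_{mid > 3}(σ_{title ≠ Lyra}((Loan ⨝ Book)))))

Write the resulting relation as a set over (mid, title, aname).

{(6, Zephyr, Jo), (8, Gamma, Jo)}

Joining Loan and Book on mname yields {(Bo, Kim, k2, Alpha, 3), (Bo, Kim, k2, Gamma, 8), (Bo, Kim, k2, Lyra, 3), (Bo, Kim, k2, Zephyr, 6), (Bo, Zed, x2, Helix, 11), (Bo, Zed, x2, Helix, 6), (Eve, Kim, k2, Alpha, 3), (Eve, Kim, k2, Gamma, 8), (Eve, Kim, k2, Lyra, 3), (Eve, Kim, k2, Zephyr, 6), (Jo, Kim, k1, Alpha, 3), (Jo, Kim, k1, Gamma, 8), (Jo, Kim, k1, Lyra, 3), (Jo, Kim, k1, Zephyr, 6), (Pat, Kim, k1, Alpha, 3), (Pat, Kim, k1, Gamma, 8), (Pat, Kim, k1, Lyra, 3), (Pat, Kim, k1, Zephyr, 6)}.
Selection title ≠ Lyra: {(Bo, Kim, k2, Alpha, 3), (Bo, Kim, k2, Gamma, 8), (Bo, Kim, k2, Zephyr, 6), (Bo, Zed, x2, Helix, 11), (Bo, Zed, x2, Helix, 6), (Eve, Kim, k2, Alpha, 3), (Eve, Kim, k2, Gamma, 8), (Eve, Kim, k2, Zephyr, 6), (Jo, Kim, k1, Alpha, 3), (Jo, Kim, k1, Gamma, 8), (Jo, Kim, k1, Zephyr, 6), (Pat, Kim, k1, Alpha, 3), (Pat, Kim, k1, Gamma, 8), (Pat, Kim, k1, Zephyr, 6)}
Selection mid > 3: {(Bo, Kim, k2, Gamma, 8), (Bo, Kim, k2, Zephyr, 6), (Bo, Zed, x2, Helix, 11), (Bo, Zed, x2, Helix, 6), (Eve, Kim, k2, Gamma, 8), (Eve, Kim, k2, Zephyr, 6), (Jo, Kim, k1, Gamma, 8), (Jo, Kim, k1, Zephyr, 6), (Pat, Kim, k1, Gamma, 8), (Pat, Kim, k1, Zephyr, 6)}
Selection aname = Jo: {(Jo, Kim, k1, Gamma, 8), (Jo, Kim, k1, Zephyr, 6)}
Projecting to mid, title, aname: {(6, Zephyr, Jo), (8, Gamma, Jo)}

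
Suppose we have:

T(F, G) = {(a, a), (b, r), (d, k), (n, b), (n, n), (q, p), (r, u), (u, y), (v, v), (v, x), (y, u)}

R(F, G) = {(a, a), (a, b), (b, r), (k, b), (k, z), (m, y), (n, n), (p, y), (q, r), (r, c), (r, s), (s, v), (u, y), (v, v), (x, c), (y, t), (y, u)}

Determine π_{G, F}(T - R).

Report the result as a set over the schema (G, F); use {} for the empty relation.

{(b, n), (k, d), (p, q), (u, r), (x, v)}

Difference: {(a, a), (b, r), (d, k), (n, b), (n, n), (q, p), (r, u), (u, y), (v, v), (v, x), (y, u)} with {(a, a), (a, b), (b, r), (k, b), (k, z), (m, y), (n, n), (p, y), (q, r), (r, c), (r, s), (s, v), (u, y), (v, v), (x, c), (y, t), (y, u)} → {(d, k), (n, b), (q, p), (r, u), (v, x)}
π_{G, F} gives {(b, n), (k, d), (p, q), (u, r), (x, v)}.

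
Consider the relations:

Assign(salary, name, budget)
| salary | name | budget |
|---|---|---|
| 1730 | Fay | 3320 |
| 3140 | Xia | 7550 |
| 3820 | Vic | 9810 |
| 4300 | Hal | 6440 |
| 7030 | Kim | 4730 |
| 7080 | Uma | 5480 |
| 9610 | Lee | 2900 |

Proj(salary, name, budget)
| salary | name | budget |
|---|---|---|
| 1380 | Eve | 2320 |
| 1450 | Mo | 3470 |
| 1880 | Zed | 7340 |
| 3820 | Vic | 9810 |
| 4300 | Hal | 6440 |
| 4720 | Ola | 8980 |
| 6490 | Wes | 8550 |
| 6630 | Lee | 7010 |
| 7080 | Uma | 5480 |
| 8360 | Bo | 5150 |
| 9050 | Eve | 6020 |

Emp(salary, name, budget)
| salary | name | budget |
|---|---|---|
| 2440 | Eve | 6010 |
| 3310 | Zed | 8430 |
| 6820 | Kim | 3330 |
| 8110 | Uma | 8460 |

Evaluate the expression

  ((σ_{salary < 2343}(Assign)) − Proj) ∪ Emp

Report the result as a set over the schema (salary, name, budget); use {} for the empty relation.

{(1730, Fay, 3320), (2440, Eve, 6010), (3310, Zed, 8430), (6820, Kim, 3330), (8110, Uma, 8460)}

Apply σ_{salary < 2343}; surviving tuples: {(1730, Fay, 3320)}
Difference: {(1730, Fay, 3320)} with {(1380, Eve, 2320), (1450, Mo, 3470), (1880, Zed, 7340), (3820, Vic, 9810), (4300, Hal, 6440), (4720, Ola, 8980), (6490, Wes, 8550), (6630, Lee, 7010), (7080, Uma, 5480), (8360, Bo, 5150), (9050, Eve, 6020)} → {(1730, Fay, 3320)}
Union: {(1730, Fay, 3320)} with {(2440, Eve, 6010), (3310, Zed, 8430), (6820, Kim, 3330), (8110, Uma, 8460)} → {(1730, Fay, 3320), (2440, Eve, 6010), (3310, Zed, 8430), (6820, Kim, 3330), (8110, Uma, 8460)}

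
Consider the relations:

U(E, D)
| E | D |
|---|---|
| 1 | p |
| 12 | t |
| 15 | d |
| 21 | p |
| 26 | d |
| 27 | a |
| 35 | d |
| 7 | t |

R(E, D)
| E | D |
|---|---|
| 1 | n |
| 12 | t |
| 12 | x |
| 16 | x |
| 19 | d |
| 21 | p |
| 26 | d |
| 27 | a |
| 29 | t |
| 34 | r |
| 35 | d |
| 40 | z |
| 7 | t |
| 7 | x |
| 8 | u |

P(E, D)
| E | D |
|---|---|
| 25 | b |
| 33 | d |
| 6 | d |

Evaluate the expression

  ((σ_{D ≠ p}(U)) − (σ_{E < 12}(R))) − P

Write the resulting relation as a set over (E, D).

{(12, t), (15, d), (26, d), (27, a), (35, d)}

Filtering on D ≠ p leaves {(12, t), (15, d), (26, d), (27, a), (35, d), (7, t)}.
Filtering on E < 12 leaves {(1, n), (7, t), (7, x), (8, u)}.
Set difference of the two operands is {(12, t), (15, d), (26, d), (27, a), (35, d)}.
Set difference of the two operands is {(12, t), (15, d), (26, d), (27, a), (35, d)}.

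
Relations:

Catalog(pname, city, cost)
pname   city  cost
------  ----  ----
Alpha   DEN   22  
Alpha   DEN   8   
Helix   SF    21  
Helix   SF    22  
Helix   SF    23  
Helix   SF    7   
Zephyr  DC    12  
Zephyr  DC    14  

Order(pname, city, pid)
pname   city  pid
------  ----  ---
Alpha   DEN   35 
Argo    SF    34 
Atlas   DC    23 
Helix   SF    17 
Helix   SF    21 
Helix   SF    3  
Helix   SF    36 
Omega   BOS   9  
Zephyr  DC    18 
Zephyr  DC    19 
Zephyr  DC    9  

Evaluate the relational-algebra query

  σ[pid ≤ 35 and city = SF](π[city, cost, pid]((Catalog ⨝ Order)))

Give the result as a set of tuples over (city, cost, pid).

{(SF, 21, 17), (SF, 21, 21), (SF, 21, 3), (SF, 22, 17), (SF, 22, 21), (SF, 22, 3), (SF, 23, 17), (SF, 23, 21), (SF, 23, 3), (SF, 7, 17), (SF, 7, 21), (SF, 7, 3)}

Catalog ⋈ Order (natural join on pname, city): {(Alpha, DEN, 22, 35), (Alpha, DEN, 8, 35), (Helix, SF, 21, 17), (Helix, SF, 21, 21), (Helix, SF, 21, 3), (Helix, SF, 21, 36), (Helix, SF, 22, 17), (Helix, SF, 22, 21), (Helix, SF, 22, 3), (Helix, SF, 22, 36), (Helix, SF, 23, 17), (Helix, SF, 23, 21), (Helix, SF, 23, 3), (Helix, SF, 23, 36), (Helix, SF, 7, 17), (Helix, SF, 7, 21), (Helix, SF, 7, 3), (Helix, SF, 7, 36), (Zephyr, DC, 12, 18), (Zephyr, DC, 12, 19), (Zephyr, DC, 12, 9), (Zephyr, DC, 14, 18), (Zephyr, DC, 14, 19), (Zephyr, DC, 14, 9)}
π_{city, cost, pid} gives {(DC, 12, 18), (DC, 12, 19), (DC, 12, 9), (DC, 14, 18), (DC, 14, 19), (DC, 14, 9), (DEN, 22, 35), (DEN, 8, 35), (SF, 21, 17), (SF, 21, 21), (SF, 21, 3), (SF, 21, 36), (SF, 22, 17), (SF, 22, 21), (SF, 22, 3), (SF, 22, 36), (SF, 23, 17), (SF, 23, 21), (SF, 23, 3), (SF, 23, 36), (SF, 7, 17), (SF, 7, 21), (SF, 7, 3), (SF, 7, 36)}.
Apply σ_{pid ≤ 35 and city = SF}; surviving tuples: {(SF, 21, 17), (SF, 21, 21), (SF, 21, 3), (SF, 22, 17), (SF, 22, 21), (SF, 22, 3), (SF, 23, 17), (SF, 23, 21), (SF, 23, 3), (SF, 7, 17), (SF, 7, 21), (SF, 7, 3)}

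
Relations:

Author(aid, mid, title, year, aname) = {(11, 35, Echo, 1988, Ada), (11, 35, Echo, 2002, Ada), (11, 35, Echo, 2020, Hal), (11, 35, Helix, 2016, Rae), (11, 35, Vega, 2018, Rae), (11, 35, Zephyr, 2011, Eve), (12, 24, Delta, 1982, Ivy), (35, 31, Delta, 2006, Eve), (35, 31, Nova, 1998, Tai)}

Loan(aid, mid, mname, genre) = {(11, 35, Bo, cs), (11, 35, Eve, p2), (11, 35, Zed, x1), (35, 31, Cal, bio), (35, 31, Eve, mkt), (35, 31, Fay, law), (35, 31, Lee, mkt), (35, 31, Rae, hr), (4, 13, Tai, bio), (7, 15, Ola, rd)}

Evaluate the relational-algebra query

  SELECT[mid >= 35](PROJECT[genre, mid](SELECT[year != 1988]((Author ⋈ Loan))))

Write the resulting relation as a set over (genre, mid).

Natural join on aid, mid: {(11, 35, Echo, 1988, Ada, Bo, cs), (11, 35, Echo, 1988, Ada, Eve, p2), (11, 35, Echo, 1988, Ada, Zed, x1), (11, 35, Echo, 2002, Ada, Bo, cs), (11, 35, Echo, 2002, Ada, Eve, p2), (11, 35, Echo, 2002, Ada, Zed, x1), (11, 35, Echo, 2020, Hal, Bo, cs), (11, 35, Echo, 2020, Hal, Eve, p2), (11, 35, Echo, 2020, Hal, Zed, x1), (11, 35, Helix, 2016, Rae, Bo, cs), (11, 35, Helix, 2016, Rae, Eve, p2), (11, 35, Helix, 2016, Rae, Zed, x1), (11, 35, Vega, 2018, Rae, Bo, cs), (11, 35, Vega, 2018, Rae, Eve, p2), (11, 35, Vega, 2018, Rae, Zed, x1), (11, 35, Zephyr, 2011, Eve, Bo, cs), (11, 35, Zephyr, 2011, Eve, Eve, p2), (11, 35, Zephyr, 2011, Eve, Zed, x1), (35, 31, Delta, 2006, Eve, Cal, bio), (35, 31, Delta, 2006, Eve, Eve, mkt), (35, 31, Delta, 2006, Eve, Fay, law), (35, 31, Delta, 2006, Eve, Lee, mkt), (35, 31, Delta, 2006, Eve, Rae, hr), (35, 31, Nova, 1998, Tai, Cal, bio), (35, 31, Nova, 1998, Tai, Eve, mkt), (35, 31, Nova, 1998, Tai, Fay, law), (35, 31, Nova, 1998, Tai, Lee, mkt), (35, 31, Nova, 1998, Tai, Rae, hr)}
Selection year != 1988: {(11, 35, Echo, 2002, Ada, Bo, cs), (11, 35, Echo, 2002, Ada, Eve, p2), (11, 35, Echo, 2002, Ada, Zed, x1), (11, 35, Echo, 2020, Hal, Bo, cs), (11, 35, Echo, 2020, Hal, Eve, p2), (11, 35, Echo, 2020, Hal, Zed, x1), (11, 35, Helix, 2016, Rae, Bo, cs), (11, 35, Helix, 2016, Rae, Eve, p2), (11, 35, Helix, 2016, Rae, Zed, x1), (11, 35, Vega, 2018, Rae, Bo, cs), (11, 35, Vega, 2018, Rae, Eve, p2), (11, 35, Vega, 2018, Rae, Zed, x1), (11, 35, Zephyr, 2011, Eve, Bo, cs), (11, 35, Zephyr, 2011, Eve, Eve, p2), (11, 35, Zephyr, 2011, Eve, Zed, x1), (35, 31, Delta, 2006, Eve, Cal, bio), (35, 31, Delta, 2006, Eve, Eve, mkt), (35, 31, Delta, 2006, Eve, Fay, law), (35, 31, Delta, 2006, Eve, Lee, mkt), (35, 31, Delta, 2006, Eve, Rae, hr), (35, 31, Nova, 1998, Tai, Cal, bio), (35, 31, Nova, 1998, Tai, Eve, mkt), (35, 31, Nova, 1998, Tai, Fay, law), (35, 31, Nova, 1998, Tai, Lee, mkt), (35, 31, Nova, 1998, Tai, Rae, hr)}
π_{genre, mid} gives {(bio, 31), (cs, 35), (hr, 31), (law, 31), (mkt, 31), (p2, 35), (x1, 35)} (18 duplicate(s) eliminated).
Selection mid >= 35: {(cs, 35), (p2, 35), (x1, 35)}

{(cs, 35), (p2, 35), (x1, 35)}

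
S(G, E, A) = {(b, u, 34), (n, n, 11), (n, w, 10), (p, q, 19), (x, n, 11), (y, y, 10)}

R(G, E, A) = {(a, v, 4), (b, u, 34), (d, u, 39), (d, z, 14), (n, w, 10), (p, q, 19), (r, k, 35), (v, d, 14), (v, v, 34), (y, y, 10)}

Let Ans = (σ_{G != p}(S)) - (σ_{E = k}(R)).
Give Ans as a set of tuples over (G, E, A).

{(b, u, 34), (n, n, 11), (n, w, 10), (x, n, 11), (y, y, 10)}

σ[G != p]: keep tuples satisfying G != p → {(b, u, 34), (n, n, 11), (n, w, 10), (x, n, 11), (y, y, 10)}
σ[E = k]: keep tuples satisfying E = k → {(r, k, 35)}
Set difference of the two operands is {(b, u, 34), (n, n, 11), (n, w, 10), (x, n, 11), (y, y, 10)}.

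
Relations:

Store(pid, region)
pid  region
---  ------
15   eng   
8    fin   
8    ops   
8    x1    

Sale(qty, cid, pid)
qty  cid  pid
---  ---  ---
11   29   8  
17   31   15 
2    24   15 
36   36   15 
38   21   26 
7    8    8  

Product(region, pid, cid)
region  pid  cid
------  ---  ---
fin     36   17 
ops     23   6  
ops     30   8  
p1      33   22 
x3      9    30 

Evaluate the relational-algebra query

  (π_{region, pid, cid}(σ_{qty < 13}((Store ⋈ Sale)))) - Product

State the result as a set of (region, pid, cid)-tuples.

{(eng, 15, 24), (fin, 8, 29), (fin, 8, 8), (ops, 8, 29), (ops, 8, 8), (x1, 8, 29), (x1, 8, 8)}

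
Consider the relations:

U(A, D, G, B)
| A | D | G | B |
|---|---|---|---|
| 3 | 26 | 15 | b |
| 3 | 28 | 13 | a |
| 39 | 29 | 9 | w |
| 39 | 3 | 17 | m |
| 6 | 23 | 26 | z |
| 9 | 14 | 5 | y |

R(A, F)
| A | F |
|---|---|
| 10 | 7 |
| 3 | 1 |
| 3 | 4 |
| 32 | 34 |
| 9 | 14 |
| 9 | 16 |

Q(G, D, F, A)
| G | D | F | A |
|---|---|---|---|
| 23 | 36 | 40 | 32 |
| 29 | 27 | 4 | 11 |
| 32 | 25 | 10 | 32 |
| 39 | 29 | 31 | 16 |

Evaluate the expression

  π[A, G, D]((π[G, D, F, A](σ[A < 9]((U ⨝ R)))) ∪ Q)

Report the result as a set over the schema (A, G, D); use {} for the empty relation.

{(11, 29, 27), (16, 39, 29), (3, 13, 28), (3, 15, 26), (32, 23, 36), (32, 32, 25)}

Natural join on A: {(3, 26, 15, b, 1), (3, 26, 15, b, 4), (3, 28, 13, a, 1), (3, 28, 13, a, 4), (9, 14, 5, y, 14), (9, 14, 5, y, 16)}
Apply σ_{A < 9}; surviving tuples: {(3, 26, 15, b, 1), (3, 26, 15, b, 4), (3, 28, 13, a, 1), (3, 28, 13, a, 4)}
π[G, D, F, A]: project onto (G, D, F, A) → {(13, 28, 1, 3), (13, 28, 4, 3), (15, 26, 1, 3), (15, 26, 4, 3)}
Taking the union: {(13, 28, 1, 3), (13, 28, 4, 3), (15, 26, 1, 3), (15, 26, 4, 3), (23, 36, 40, 32), (29, 27, 4, 11), (32, 25, 10, 32), (39, 29, 31, 16)}
π[A, G, D]: project onto (A, G, D) (2 duplicate(s) eliminated) → {(11, 29, 27), (16, 39, 29), (3, 13, 28), (3, 15, 26), (32, 23, 36), (32, 32, 25)}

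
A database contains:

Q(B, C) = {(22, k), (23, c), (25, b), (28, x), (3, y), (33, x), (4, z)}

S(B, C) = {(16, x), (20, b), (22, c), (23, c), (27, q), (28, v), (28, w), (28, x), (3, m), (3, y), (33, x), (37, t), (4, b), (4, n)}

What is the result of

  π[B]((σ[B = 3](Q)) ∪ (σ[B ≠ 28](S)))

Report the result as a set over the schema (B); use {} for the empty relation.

{16, 20, 22, 23, 27, 3, 33, 37, 4}

σ[B = 3]: keep tuples satisfying B = 3 → {(3, y)}
σ[B ≠ 28]: keep tuples satisfying B ≠ 28 → {(16, x), (20, b), (22, c), (23, c), (27, q), (3, m), (3, y), (33, x), (37, t), (4, b), (4, n)}
Set union of the two operands is {(16, x), (20, b), (22, c), (23, c), (27, q), (3, m), (3, y), (33, x), (37, t), (4, b), (4, n)}.
π_{B} gives {16, 20, 22, 23, 27, 3, 33, 37, 4} (2 duplicate(s) eliminated).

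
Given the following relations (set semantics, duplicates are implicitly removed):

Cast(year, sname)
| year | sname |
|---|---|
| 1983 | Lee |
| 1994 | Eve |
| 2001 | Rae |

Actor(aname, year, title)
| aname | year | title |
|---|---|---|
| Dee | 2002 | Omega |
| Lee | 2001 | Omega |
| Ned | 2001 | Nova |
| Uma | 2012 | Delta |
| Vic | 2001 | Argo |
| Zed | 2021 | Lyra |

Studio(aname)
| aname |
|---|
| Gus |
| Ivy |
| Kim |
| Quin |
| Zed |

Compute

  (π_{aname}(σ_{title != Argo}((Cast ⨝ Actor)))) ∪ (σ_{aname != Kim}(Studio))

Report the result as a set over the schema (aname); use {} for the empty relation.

{Gus, Ivy, Lee, Ned, Quin, Zed}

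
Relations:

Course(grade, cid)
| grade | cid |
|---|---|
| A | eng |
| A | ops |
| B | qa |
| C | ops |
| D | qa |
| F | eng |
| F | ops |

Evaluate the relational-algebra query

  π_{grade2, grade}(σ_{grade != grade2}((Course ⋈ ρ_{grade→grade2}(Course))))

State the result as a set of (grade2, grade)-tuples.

ρ[grade→grade2]: schema becomes (grade2, cid); tuples unchanged.
Natural join on cid: {(A, eng, A), (A, eng, F), (A, ops, A), (A, ops, C), (A, ops, F), (B, qa, B), (B, qa, D), (C, ops, A), (C, ops, C), (C, ops, F), (D, qa, B), (D, qa, D), (F, eng, A), (F, eng, F), (F, ops, A), (F, ops, C), (F, ops, F)}
Selection grade != grade2: {(A, eng, F), (A, ops, C), (A, ops, F), (B, qa, D), (C, ops, A), (C, ops, F), (D, qa, B), (F, eng, A), (F, ops, A), (F, ops, C)}
Keep only column(s) grade2, grade (2 duplicate(s) eliminated): {(A, C), (A, F), (B, D), (C, A), (C, F), (D, B), (F, A), (F, C)}

{(A, C), (A, F), (B, D), (C, A), (C, F), (D, B), (F, A), (F, C)}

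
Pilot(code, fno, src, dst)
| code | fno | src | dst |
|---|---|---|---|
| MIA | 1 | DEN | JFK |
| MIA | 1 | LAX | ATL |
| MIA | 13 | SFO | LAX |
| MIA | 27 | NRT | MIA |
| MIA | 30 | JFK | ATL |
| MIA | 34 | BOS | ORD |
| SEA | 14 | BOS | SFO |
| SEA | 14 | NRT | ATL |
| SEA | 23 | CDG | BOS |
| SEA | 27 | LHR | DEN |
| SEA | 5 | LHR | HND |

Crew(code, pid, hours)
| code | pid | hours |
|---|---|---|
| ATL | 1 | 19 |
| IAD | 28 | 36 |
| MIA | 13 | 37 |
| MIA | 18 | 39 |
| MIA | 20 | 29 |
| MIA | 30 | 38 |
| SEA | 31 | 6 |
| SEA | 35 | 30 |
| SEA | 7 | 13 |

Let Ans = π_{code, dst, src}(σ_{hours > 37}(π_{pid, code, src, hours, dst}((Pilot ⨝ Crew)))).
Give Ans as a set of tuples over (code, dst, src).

{(MIA, ATL, JFK), (MIA, ATL, LAX), (MIA, JFK, DEN), (MIA, LAX, SFO), (MIA, MIA, NRT), (MIA, ORD, BOS)}

Natural join on code: {(MIA, 1, DEN, JFK, 13, 37), (MIA, 1, DEN, JFK, 18, 39), (MIA, 1, DEN, JFK, 20, 29), (MIA, 1, DEN, JFK, 30, 38), (MIA, 1, LAX, ATL, 13, 37), (MIA, 1, LAX, ATL, 18, 39), (MIA, 1, LAX, ATL, 20, 29), (MIA, 1, LAX, ATL, 30, 38), (MIA, 13, SFO, LAX, 13, 37), (MIA, 13, SFO, LAX, 18, 39), (MIA, 13, SFO, LAX, 20, 29), (MIA, 13, SFO, LAX, 30, 38), (MIA, 27, NRT, MIA, 13, 37), (MIA, 27, NRT, MIA, 18, 39), (MIA, 27, NRT, MIA, 20, 29), (MIA, 27, NRT, MIA, 30, 38), (MIA, 30, JFK, ATL, 13, 37), (MIA, 30, JFK, ATL, 18, 39), (MIA, 30, JFK, ATL, 20, 29), (MIA, 30, JFK, ATL, 30, 38), (MIA, 34, BOS, ORD, 13, 37), (MIA, 34, BOS, ORD, 18, 39), (MIA, 34, BOS, ORD, 20, 29), (MIA, 34, BOS, ORD, 30, 38), (SEA, 14, BOS, SFO, 31, 6), (SEA, 14, BOS, SFO, 35, 30), (SEA, 14, BOS, SFO, 7, 13), (SEA, 14, NRT, ATL, 31, 6), (SEA, 14, NRT, ATL, 35, 30), (SEA, 14, NRT, ATL, 7, 13), (SEA, 23, CDG, BOS, 31, 6), (SEA, 23, CDG, BOS, 35, 30), (SEA, 23, CDG, BOS, 7, 13), (SEA, 27, LHR, DEN, 31, 6), (SEA, 27, LHR, DEN, 35, 30), (SEA, 27, LHR, DEN, 7, 13), (SEA, 5, LHR, HND, 31, 6), (SEA, 5, LHR, HND, 35, 30), (SEA, 5, LHR, HND, 7, 13)}
Keep only column(s) pid, code, src, hours, dst: {(13, MIA, BOS, 37, ORD), (13, MIA, DEN, 37, JFK), (13, MIA, JFK, 37, ATL), (13, MIA, LAX, 37, ATL), (13, MIA, NRT, 37, MIA), (13, MIA, SFO, 37, LAX), (18, MIA, BOS, 39, ORD), (18, MIA, DEN, 39, JFK), (18, MIA, JFK, 39, ATL), (18, MIA, LAX, 39, ATL), (18, MIA, NRT, 39, MIA), (18, MIA, SFO, 39, LAX), (20, MIA, BOS, 29, ORD), (20, MIA, DEN, 29, JFK), (20, MIA, JFK, 29, ATL), (20, MIA, LAX, 29, ATL), (20, MIA, NRT, 29, MIA), (20, MIA, SFO, 29, LAX), (30, MIA, BOS, 38, ORD), (30, MIA, DEN, 38, JFK), (30, MIA, JFK, 38, ATL), (30, MIA, LAX, 38, ATL), (30, MIA, NRT, 38, MIA), (30, MIA, SFO, 38, LAX), (31, SEA, BOS, 6, SFO), (31, SEA, CDG, 6, BOS), (31, SEA, LHR, 6, DEN), (31, SEA, LHR, 6, HND), (31, SEA, NRT, 6, ATL), (35, SEA, BOS, 30, SFO), (35, SEA, CDG, 30, BOS), (35, SEA, LHR, 30, DEN), (35, SEA, LHR, 30, HND), (35, SEA, NRT, 30, ATL), (7, SEA, BOS, 13, SFO), (7, SEA, CDG, 13, BOS), (7, SEA, LHR, 13, DEN), (7, SEA, LHR, 13, HND), (7, SEA, NRT, 13, ATL)}
Selection hours > 37: {(18, MIA, BOS, 39, ORD), (18, MIA, DEN, 39, JFK), (18, MIA, JFK, 39, ATL), (18, MIA, LAX, 39, ATL), (18, MIA, NRT, 39, MIA), (18, MIA, SFO, 39, LAX), (30, MIA, BOS, 38, ORD), (30, MIA, DEN, 38, JFK), (30, MIA, JFK, 38, ATL), (30, MIA, LAX, 38, ATL), (30, MIA, NRT, 38, MIA), (30, MIA, SFO, 38, LAX)}
Keep only column(s) code, dst, src (6 duplicate(s) eliminated): {(MIA, ATL, JFK), (MIA, ATL, LAX), (MIA, JFK, DEN), (MIA, LAX, SFO), (MIA, MIA, NRT), (MIA, ORD, BOS)}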